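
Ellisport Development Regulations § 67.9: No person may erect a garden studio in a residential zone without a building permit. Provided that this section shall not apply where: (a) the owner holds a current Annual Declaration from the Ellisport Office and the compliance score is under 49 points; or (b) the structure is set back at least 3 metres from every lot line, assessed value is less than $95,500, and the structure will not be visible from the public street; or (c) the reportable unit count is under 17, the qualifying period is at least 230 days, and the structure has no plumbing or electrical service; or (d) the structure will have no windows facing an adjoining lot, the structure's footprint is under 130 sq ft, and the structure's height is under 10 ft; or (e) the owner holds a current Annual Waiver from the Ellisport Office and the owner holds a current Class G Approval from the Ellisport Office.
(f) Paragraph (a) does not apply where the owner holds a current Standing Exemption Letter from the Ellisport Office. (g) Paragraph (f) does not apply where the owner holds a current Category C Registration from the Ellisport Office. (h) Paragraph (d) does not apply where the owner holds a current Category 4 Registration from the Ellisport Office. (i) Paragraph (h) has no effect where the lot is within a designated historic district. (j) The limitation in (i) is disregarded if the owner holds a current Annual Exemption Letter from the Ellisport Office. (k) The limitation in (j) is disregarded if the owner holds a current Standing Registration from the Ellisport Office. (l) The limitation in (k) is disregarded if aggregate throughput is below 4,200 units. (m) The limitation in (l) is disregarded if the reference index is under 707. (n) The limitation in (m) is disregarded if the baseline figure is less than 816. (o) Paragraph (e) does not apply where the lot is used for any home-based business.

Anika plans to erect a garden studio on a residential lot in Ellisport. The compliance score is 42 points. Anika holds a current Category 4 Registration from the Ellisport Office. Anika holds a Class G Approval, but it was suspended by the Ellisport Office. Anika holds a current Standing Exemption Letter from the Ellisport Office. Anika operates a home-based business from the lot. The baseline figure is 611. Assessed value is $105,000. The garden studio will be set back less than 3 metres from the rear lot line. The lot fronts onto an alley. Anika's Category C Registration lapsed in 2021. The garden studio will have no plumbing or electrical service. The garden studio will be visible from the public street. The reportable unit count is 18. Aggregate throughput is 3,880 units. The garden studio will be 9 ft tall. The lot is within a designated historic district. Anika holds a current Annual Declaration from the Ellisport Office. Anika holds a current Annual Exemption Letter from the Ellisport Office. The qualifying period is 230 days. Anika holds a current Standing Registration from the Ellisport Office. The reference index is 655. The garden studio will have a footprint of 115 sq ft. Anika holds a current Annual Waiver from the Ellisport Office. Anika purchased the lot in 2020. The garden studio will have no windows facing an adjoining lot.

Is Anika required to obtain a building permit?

Yes — Anika must obtain a building permit.

Exception (a)'s conditions are all satisfied: a current Annual Declaration is held; the compliance score is 42 points, under the 49 points limit. However, paragraphs (f)–(g) must be considered: (f) applies — a current Standing Exemption Letter is held. (g), which would lift (f), is not triggered — the Category C Registration is not current. So (a) is unavailable.
Exception (b) requires that the structure is set back at least 3 metres from every lot line; but the rear setback is under 3 m, so (b) is unavailable.
Exception (c) fails — the reportable unit count is 18, not under 17.
Exception (d): no windows face an adjoining lot; the structure's footprint is 115 sq ft, under the 130 sq ft limit; the structure's height is 9 ft, under the 10 ft limit — every condition holds. But applying paragraphs (h)–(n): (h) operates against (d): a current Category 4 Registration is held. (i) would limit (h) — the lot is in a historic district — but (j) sets (i) aside: (j) applies — a current Annual Exemption Letter is held. (k) is engaged (a current Standing Registration is held), but is displaced by (l): (l) is engaged — aggregate throughput is 3,880 units, below the 4,200 units limit. (m) would limit (l) — the reference index is 655, under the 707 limit — but (n) sets (m) aside: (n) is engaged — the baseline figure is 611, less than the 816 limit. So (d) is unavailable.
Exception (e) requires that the owner holds a current Class G Approval from the Ellisport Office; but no current Class G Approval is held, so (e) is unavailable.
No exception is made out. Anika falls within the general rule.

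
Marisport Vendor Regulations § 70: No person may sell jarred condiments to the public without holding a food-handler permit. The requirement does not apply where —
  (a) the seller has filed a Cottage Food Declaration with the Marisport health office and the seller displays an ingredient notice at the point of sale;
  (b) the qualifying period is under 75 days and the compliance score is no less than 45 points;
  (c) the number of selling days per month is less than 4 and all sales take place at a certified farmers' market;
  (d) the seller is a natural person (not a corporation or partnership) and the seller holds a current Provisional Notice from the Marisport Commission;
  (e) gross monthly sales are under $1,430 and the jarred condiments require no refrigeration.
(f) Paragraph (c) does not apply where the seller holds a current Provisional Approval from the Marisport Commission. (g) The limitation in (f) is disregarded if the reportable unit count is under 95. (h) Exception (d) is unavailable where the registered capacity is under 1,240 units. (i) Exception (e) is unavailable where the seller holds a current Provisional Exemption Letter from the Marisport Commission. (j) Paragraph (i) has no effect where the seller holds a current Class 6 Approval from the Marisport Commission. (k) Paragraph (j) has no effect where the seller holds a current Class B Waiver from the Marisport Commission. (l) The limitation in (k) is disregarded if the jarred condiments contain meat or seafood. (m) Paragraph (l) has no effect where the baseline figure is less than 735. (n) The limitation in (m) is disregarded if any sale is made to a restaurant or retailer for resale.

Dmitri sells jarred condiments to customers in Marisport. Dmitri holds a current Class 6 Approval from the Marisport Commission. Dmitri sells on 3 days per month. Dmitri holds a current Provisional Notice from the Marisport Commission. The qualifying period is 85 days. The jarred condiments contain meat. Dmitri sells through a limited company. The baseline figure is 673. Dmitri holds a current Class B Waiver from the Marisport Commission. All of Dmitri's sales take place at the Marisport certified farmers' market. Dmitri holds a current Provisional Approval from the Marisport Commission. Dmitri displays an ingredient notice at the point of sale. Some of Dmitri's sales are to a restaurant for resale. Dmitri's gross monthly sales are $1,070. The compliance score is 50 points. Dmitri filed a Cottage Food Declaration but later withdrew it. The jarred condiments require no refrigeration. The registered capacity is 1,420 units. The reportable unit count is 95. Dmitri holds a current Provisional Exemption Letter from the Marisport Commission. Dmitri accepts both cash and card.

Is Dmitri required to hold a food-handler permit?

No — exception (e) applies; Dmitri is not required to hold a food-handler permit.

Exception (a) requires that the seller has filed a Cottage Food Declaration with the Marisport health office; but the Cottage Food Declaration was withdrawn, so (a) is unavailable.
Exception (b) does not apply: the qualifying period is 85 days, not under 75 days.
Exception (c): the number of selling days per month is 3, less than the 4 limit; all sales are at a certified farmers' market — every condition holds. But applying paragraphs (f)–(g): (f) operates — a current Provisional Approval is held. (g), which would lift (f), is inapplicable — the reportable unit count is 95, not under 95. Exception (c) does not apply.
Exception (d) requires that the seller is a natural person (not a corporation or partnership); but the seller operates through a limited company, so (d) is unavailable.
All of (e)'s requirements are met (gross monthly sales are $1,070, under the $1,430 limit; the jarred condiments are shelf-stable). Under paragraphs (i)–(n): (i) would limit (e) — a current Provisional Exemption Letter is held — but (j) sets (i) aside: (j) operates against (i): a current Class 6 Approval is held. (k) would limit (j) — a current Class B Waiver is held — but (l) sets (k) aside: (l) operates against (k): the jarred condiments contain meat. (m) operates (the baseline figure is 673, less than the 735 limit), but is itself disapplied by (n): (n) is triggered — some sales are to a restaurant for resale. Exception (e) stands.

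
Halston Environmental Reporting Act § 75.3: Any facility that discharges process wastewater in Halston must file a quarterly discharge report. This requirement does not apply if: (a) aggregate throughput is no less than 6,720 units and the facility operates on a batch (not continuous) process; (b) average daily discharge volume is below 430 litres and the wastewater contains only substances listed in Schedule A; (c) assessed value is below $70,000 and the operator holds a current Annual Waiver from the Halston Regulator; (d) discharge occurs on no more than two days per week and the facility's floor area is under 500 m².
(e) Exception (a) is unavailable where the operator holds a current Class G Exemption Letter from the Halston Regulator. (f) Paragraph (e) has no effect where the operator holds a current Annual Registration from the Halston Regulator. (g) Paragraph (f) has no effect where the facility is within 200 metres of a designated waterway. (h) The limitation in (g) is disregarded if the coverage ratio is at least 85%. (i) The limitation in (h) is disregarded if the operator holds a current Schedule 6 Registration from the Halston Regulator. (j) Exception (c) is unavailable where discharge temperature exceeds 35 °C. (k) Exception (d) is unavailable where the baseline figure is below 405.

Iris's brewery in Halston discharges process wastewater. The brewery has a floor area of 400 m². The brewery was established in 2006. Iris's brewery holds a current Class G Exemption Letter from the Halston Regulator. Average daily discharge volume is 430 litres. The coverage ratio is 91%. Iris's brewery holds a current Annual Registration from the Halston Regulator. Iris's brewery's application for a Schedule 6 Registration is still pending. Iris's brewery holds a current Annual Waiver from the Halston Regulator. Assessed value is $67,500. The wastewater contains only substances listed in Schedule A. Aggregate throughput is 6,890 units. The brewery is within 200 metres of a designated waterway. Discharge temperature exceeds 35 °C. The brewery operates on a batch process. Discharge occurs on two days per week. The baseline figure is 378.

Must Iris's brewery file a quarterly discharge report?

Exception (a)'s conditions are all satisfied: aggregate throughput is 6,890 units, meeting the 6,720 units threshold; the facility operates on a batch process. Considering the limiting provisions: (e) applies (a current Class G Exemption Letter is held), but yields to (f): (f) operates against (e): a current Annual Registration is held. (g) would limit (f) — the brewery is within 200 m of a designated waterway — but (h) sets (g) aside: (h) operates — the coverage ratio is 91%, meeting the 85% threshold. (i), which would lift (h), is not triggered — no current Schedule 6 Registration is held. (a) remains available.
Exception (b) does not apply: average daily discharge volume is 430 litres, not below 430 litres.
Exception (c): assessed value is $67,500, below the $70,000 limit; a current Annual Waiver is held — every condition holds. Turning to paragraph (j): (j) applies — discharge temperature exceeds 35 °C. (c) is therefore removed.
All of (d)'s requirements are met (discharge occurs on no more than two days per week; the facility's floor area is 400 m², under the 500 m² limit). However, paragraph (k) must be considered: (k) operates against (d): the baseline figure is 378, below the 405 limit. So (d) is unavailable.

No — exception (a) applies; Iris's brewery is not required to file a quarterly discharge report.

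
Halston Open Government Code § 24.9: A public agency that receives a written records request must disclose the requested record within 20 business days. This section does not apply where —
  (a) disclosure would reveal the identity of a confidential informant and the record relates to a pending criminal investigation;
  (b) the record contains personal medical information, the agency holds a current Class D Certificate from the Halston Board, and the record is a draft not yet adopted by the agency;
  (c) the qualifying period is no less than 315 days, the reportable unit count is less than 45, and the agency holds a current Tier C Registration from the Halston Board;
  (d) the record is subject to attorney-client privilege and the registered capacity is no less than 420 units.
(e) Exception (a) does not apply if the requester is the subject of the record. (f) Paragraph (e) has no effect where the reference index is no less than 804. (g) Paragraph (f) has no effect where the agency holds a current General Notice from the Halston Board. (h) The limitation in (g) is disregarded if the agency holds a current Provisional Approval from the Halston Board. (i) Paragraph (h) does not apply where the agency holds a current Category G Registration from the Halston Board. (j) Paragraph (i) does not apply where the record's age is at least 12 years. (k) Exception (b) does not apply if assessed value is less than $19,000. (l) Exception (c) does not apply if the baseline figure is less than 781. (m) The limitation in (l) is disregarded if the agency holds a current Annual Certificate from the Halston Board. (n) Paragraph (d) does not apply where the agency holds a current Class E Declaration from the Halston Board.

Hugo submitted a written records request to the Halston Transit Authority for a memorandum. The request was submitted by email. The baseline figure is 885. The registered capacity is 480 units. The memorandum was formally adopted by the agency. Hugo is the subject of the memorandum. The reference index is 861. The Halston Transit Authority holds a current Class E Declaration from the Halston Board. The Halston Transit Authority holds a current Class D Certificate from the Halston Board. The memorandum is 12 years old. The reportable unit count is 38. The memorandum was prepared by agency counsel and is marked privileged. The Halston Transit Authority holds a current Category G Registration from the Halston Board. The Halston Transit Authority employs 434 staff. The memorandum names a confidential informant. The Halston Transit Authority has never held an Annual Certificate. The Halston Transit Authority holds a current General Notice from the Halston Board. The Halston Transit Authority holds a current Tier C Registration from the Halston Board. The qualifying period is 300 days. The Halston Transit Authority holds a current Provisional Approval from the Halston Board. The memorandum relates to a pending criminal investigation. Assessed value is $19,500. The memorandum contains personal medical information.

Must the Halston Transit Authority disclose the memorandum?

No — exception (a) applies; the Halston Transit Authority is not required to disclose the memorandum.

Exception (a): the memorandum names a confidential informant; the memorandum relates to a pending investigation — every condition holds. Under paragraphs (e)–(j): (e) would limit (a) — Hugo is the subject of the memorandum — but (f) sets (e) aside: (f) is triggered — the reference index is 861, meeting the 804 threshold. (g) would limit (f) — a current General Notice is held — but (h) sets (g) aside: (h) operates against (g): a current Provisional Approval is held. (i) would limit (h) — a current Category G Registration is held — but (j) sets (i) aside: (j) operates against (i): the record's age is 12 years, meeting the 12 years threshold. (a) remains available.
Exception (b) does not apply: the memorandum has been formally adopted.
Exception (c) fails — the qualifying period is 300 days, short of 315 days.
Exception (d)'s conditions are all satisfied: the memorandum is privileged; the registered capacity is 480 units, meeting the 420 units threshold. However, paragraph (n) must be considered: (n) operates against (d): a current Class E Declaration is held. Exception (d) does not apply.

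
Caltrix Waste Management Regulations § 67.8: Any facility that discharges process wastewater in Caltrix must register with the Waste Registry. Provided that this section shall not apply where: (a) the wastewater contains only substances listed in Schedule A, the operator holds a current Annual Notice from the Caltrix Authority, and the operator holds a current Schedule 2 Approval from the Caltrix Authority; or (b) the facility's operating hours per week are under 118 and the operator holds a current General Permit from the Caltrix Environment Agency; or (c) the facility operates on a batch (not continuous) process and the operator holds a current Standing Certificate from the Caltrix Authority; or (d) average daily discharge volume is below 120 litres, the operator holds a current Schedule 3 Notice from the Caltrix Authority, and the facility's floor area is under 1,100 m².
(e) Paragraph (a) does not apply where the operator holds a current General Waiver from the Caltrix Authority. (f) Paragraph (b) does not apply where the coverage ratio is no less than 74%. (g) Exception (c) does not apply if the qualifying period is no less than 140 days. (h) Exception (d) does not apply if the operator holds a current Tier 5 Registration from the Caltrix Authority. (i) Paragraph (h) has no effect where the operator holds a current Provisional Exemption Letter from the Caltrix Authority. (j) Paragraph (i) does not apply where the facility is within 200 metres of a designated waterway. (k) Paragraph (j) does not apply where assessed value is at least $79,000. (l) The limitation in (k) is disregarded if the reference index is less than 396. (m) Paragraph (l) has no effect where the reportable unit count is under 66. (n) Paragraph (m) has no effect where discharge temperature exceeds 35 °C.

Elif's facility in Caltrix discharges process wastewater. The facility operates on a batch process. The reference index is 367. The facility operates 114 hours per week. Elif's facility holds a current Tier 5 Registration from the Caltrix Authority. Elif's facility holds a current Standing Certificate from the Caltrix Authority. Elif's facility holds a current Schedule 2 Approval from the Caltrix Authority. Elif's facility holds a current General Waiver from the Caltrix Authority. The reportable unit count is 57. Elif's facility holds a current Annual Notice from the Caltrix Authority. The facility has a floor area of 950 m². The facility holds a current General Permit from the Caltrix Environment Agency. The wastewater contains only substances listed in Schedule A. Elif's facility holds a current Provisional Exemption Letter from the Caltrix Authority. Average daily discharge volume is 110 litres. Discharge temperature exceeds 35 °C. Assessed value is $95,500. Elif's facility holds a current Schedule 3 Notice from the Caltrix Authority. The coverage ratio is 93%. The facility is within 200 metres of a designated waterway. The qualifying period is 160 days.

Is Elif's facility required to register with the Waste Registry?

Yes — Elif's facility must register with the Waste Registry.

All of (a)'s requirements are met (the wastewater is Schedule-A-only; a current Annual Notice is held; a current Schedule 2 Approval is held). However, paragraph (e) must be considered: (e) is engaged — a current General Waiver is held. (a) is therefore removed.
All of (b)'s requirements are met (the facility's operating hours per week are 114, under the 118 limit; a current General Permit is held). Turning to paragraph (f): (f) operates against (b): the coverage ratio is 93%, meeting the 74% threshold. So (b) is unavailable.
All of (c)'s requirements are met (the facility operates on a batch process; a current Standing Certificate is held). But applying paragraph (g): (g) is engaged — the qualifying period is 160 days, meeting the 140 days threshold. (c) is therefore removed.
Exception (d)'s conditions are all satisfied: average daily discharge volume is 110 litres, below the 120 litres limit; a current Schedule 3 Notice is held; the facility's floor area is 950 m², under the 1,100 m² limit. However, paragraphs (h)–(n) must be considered: (h) operates against (d): a current Tier 5 Registration is held. (i) operates (a current Provisional Exemption Letter is held), but is itself disapplied by (j): (j) operates against (i): the facility is within 200 m of a designated waterway. (k) is engaged (assessed value is $95,500, meeting the $79,000 threshold), but is overridden by (l): (l) operates against (k): the reference index is 367, less than the 396 limit. (m) applies (the reportable unit count is 57, under the 66 limit), but is itself disapplied by (n): (n) operates — discharge temperature exceeds 35 °C. (d) is therefore removed.
No exception is made out. Elif's facility falls within the general rule.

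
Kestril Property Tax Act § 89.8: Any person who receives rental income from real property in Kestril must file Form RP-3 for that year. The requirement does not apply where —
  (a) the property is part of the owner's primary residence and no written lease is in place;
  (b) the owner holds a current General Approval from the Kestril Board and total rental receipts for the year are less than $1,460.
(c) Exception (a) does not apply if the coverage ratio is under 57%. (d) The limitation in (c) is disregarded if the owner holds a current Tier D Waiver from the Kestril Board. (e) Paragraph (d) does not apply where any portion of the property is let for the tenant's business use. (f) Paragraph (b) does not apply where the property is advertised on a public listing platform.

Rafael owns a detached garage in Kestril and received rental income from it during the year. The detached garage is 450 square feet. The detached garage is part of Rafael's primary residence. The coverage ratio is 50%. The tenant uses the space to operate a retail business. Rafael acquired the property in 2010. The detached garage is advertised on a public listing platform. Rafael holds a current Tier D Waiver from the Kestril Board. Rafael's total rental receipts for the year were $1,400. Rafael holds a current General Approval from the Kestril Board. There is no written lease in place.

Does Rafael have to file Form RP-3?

Exception (a) is satisfied on its face — the detached garage is part of the primary residence; there is no written lease. But: (c) is engaged — the coverage ratio is 50%, under the 57% limit. (d) applies (a current Tier D Waiver is held), but is itself disapplied by (e): (e) is engaged — the space is let for business use. Exception (a) does not apply.
All of (b)'s requirements are met (a current General Approval is held; total rental receipts for the year are $1,400, less than the $1,460 limit). Turning to paragraph (f): (f) applies — the property is publicly advertised. So (b) is unavailable.
No exception displaces § 89.8.

Yes — Rafael must file Form RP-3.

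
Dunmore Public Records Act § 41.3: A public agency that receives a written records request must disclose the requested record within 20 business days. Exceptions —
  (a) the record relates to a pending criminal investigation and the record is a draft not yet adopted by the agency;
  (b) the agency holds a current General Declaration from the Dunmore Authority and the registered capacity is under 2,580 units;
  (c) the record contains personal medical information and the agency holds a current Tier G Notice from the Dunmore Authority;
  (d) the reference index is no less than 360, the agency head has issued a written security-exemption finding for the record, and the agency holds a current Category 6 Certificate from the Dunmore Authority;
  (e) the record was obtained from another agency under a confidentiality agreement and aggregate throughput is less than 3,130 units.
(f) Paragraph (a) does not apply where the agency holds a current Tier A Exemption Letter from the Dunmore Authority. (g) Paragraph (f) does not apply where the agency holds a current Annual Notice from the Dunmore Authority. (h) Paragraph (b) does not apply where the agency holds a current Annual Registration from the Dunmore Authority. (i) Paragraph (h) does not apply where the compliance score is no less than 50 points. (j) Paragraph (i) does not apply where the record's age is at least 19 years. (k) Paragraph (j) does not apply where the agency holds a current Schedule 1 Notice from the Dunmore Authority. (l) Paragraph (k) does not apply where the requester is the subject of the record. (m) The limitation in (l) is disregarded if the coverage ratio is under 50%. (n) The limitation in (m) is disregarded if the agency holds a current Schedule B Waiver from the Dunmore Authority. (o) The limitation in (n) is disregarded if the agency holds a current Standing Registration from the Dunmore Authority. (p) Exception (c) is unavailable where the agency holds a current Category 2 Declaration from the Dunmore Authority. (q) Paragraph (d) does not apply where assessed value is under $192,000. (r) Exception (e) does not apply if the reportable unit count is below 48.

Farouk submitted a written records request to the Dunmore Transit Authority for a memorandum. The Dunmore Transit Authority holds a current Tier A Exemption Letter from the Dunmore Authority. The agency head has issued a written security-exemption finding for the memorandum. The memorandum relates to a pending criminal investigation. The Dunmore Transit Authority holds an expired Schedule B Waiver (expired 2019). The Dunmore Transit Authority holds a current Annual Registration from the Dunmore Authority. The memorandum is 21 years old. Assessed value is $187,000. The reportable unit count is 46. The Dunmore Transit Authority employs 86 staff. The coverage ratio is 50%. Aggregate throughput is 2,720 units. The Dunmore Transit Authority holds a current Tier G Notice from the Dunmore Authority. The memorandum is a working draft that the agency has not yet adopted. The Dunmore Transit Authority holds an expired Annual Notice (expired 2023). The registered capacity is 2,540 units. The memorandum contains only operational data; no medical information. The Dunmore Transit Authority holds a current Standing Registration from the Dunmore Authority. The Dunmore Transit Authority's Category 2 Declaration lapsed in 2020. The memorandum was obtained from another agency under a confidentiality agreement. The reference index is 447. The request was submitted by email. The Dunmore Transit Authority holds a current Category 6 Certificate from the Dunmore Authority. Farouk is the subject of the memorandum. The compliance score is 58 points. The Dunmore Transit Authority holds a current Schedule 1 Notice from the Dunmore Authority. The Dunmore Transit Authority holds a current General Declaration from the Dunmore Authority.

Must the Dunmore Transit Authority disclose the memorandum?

Exception (a): the memorandum relates to a pending investigation; the memorandum is an unadopted draft — every condition holds. But: (f) operates against (a): a current Tier A Exemption Letter is held. (g), which would lift (f), is not triggered — there is no Annual Notice in force. So (a) is unavailable.
Exception (b) is satisfied on its face — a current General Declaration is held; the registered capacity is 2,540 units, under the 2,580 units limit. Turning to paragraphs (h)–(o): (h) operates — a current Annual Registration is held. (i) applies (the compliance score is 58 points, meeting the 50 points threshold), but is set aside by (j): (j) is engaged — the record's age is 21 years, meeting the 19 years threshold. (k) would limit (j) — a current Schedule 1 Notice is held — but (l) sets (k) aside: (l) is engaged — Farouk is the subject of the memorandum. (m), which would lift (l), is inapplicable — the coverage ratio is 50%, not under 50%. So (b) is unavailable.
Exception (c) requires that the record contains personal medical information; but the memorandum contains only operational data, so (c) is unavailable.
Exception (d): the reference index is 447, meeting the 360 threshold; a written security-exemption finding has been issued; a current Category 6 Certificate is held — every condition holds. But: (q) applies — assessed value is $187,000, under the $192,000 limit. So (d) is unavailable.
Exception (e)'s conditions are all satisfied: the memorandum was obtained under a confidentiality agreement; aggregate throughput is 2,720 units, less than the 3,130 units limit. However, paragraph (r) must be considered: (r) operates against (e): the reportable unit count is 46, below the 48 limit. So (e) is unavailable.
No exception is made out. the Dunmore Transit Authority falls within the general rule.

Yes — the Dunmore Transit Authority must disclose the memorandum.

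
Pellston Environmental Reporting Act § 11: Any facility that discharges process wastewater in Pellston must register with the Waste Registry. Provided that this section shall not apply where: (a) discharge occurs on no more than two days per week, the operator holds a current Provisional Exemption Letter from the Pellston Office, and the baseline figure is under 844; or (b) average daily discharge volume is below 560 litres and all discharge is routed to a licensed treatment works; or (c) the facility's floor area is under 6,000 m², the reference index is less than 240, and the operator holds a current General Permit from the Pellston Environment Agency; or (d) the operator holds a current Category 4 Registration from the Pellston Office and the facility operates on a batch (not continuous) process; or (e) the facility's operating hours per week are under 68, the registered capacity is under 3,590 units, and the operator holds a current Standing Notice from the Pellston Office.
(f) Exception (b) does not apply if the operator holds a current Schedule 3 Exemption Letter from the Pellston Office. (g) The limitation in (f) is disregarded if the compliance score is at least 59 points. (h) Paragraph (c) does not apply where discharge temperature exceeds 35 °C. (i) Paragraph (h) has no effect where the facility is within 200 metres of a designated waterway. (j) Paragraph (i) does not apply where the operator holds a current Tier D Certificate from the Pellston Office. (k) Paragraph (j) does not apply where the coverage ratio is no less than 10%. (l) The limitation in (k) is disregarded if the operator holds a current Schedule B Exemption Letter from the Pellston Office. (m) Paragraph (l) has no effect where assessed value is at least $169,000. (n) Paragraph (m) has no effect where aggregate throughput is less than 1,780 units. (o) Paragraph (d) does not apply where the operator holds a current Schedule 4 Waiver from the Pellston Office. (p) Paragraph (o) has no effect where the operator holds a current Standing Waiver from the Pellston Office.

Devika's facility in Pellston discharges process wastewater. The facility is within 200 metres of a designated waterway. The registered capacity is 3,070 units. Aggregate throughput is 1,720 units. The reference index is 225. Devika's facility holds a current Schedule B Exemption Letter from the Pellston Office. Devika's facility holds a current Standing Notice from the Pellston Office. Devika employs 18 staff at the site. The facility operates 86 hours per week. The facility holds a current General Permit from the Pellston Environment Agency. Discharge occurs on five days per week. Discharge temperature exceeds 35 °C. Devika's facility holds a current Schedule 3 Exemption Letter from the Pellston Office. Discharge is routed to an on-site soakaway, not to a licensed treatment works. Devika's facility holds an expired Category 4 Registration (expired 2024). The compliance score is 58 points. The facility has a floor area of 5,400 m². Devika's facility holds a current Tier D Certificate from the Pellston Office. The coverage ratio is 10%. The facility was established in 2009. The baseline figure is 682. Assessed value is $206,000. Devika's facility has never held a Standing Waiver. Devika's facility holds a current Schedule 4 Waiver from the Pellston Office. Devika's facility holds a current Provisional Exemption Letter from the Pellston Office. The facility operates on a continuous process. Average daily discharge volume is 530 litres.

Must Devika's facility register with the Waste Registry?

Exception (a) does not apply: discharge occurs on five days per week.
Exception (b) fails — discharge is not routed to a licensed treatment works.
Exception (c) is satisfied on its face — the facility's floor area is 5,400 m², under the 6,000 m² limit; the reference index is 225, less than the 240 limit; a current General Permit is held. Turning to paragraphs (h)–(n): (h) is engaged — discharge temperature exceeds 35 °C. (i) would limit (h) — the facility is within 200 m of a designated waterway — but (j) sets (i) aside: (j) operates against (i): a current Tier D Certificate is held. (k) would limit (j) — the coverage ratio is 10%, meeting the 10% threshold — but (l) sets (k) aside: (l) operates — a current Schedule B Exemption Letter is held. (m) applies (assessed value is $206,000, meeting the $169,000 threshold), but is set aside by (n): (n) is engaged — aggregate throughput is 1,720 units, less than the 1,780 units limit. (c) is therefore removed.
Exception (d) requires that the operator holds a current Category 4 Registration from the Pellston Office; but no current Category 4 Registration is held, so (d) is unavailable.
Exception (e) does not apply: the facility's operating hours per week are 86, not under 68.
No exception displaces § 11.

Yes — Devika's facility must register with the Waste Registry.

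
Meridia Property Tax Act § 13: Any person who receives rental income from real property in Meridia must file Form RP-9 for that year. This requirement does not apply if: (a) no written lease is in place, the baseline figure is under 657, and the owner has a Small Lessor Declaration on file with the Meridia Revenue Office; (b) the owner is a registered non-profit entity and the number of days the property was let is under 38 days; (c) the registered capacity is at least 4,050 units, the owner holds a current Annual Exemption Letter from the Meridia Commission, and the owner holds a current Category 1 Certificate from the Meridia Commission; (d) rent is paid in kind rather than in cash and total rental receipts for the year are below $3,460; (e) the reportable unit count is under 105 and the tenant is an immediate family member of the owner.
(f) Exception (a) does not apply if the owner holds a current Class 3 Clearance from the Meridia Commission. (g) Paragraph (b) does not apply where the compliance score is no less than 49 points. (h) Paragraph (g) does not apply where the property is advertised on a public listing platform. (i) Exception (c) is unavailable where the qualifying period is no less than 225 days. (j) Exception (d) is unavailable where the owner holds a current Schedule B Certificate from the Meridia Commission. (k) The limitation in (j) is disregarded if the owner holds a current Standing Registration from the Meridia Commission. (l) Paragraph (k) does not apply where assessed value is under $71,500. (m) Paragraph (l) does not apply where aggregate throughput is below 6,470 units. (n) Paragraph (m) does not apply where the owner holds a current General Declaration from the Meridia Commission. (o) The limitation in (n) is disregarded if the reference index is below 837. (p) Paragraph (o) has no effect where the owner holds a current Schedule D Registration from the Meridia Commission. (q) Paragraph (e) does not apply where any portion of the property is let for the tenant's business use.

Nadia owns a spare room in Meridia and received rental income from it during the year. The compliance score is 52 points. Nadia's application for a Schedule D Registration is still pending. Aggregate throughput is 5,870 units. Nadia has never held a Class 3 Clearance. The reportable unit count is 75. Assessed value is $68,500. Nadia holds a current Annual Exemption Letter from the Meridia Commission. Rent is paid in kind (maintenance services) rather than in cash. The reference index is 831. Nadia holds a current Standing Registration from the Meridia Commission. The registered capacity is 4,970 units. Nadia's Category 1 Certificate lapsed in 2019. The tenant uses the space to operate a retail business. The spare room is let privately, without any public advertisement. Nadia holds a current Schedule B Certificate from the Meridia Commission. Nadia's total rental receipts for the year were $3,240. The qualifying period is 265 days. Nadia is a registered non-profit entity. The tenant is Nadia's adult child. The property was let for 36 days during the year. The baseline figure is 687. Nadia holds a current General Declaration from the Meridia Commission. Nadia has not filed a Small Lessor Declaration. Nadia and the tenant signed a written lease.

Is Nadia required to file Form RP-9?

No — exception (d) applies; Nadia is not required to file Form RP-9.

Exception (a) fails — a written lease is in place.
Exception (b): Nadia is a registered non-profit; the number of days the property was let is 36 days, under the 38 days limit — every condition holds. But applying paragraphs (g)–(h): (g) applies — the compliance score is 52 points, meeting the 49 points threshold. (h) is not engaged (the property is let privately without advertisement), so (g) stands. So (b) is unavailable.
Exception (c) fails — there is no Category 1 Certificate in force.
Exception (d): rent is paid in kind; total rental receipts for the year are $3,240, below the $3,460 limit — every condition holds. Considering the limiting provisions: (j) would limit (d) — a current Schedule B Certificate is held — but (k) sets (j) aside: (k) is engaged — a current Standing Registration is held. (l) applies (assessed value is $68,500, under the $71,500 limit), but is overridden by (m): (m) applies — aggregate throughput is 5,870 units, below the 6,470 units limit. (n) would limit (m) — a current General Declaration is held — but (o) sets (n) aside: (o) operates against (n): the reference index is 831, below the 837 limit. (p), which would lift (o), is not engaged — there is no Schedule D Registration in force. Exception (d) stands.
Exception (e) is satisfied on its face — the reportable unit count is 75, under the 105 limit; the tenant is an immediate family member. But: (q) operates against (e): the space is let for business use. So (e) is unavailable.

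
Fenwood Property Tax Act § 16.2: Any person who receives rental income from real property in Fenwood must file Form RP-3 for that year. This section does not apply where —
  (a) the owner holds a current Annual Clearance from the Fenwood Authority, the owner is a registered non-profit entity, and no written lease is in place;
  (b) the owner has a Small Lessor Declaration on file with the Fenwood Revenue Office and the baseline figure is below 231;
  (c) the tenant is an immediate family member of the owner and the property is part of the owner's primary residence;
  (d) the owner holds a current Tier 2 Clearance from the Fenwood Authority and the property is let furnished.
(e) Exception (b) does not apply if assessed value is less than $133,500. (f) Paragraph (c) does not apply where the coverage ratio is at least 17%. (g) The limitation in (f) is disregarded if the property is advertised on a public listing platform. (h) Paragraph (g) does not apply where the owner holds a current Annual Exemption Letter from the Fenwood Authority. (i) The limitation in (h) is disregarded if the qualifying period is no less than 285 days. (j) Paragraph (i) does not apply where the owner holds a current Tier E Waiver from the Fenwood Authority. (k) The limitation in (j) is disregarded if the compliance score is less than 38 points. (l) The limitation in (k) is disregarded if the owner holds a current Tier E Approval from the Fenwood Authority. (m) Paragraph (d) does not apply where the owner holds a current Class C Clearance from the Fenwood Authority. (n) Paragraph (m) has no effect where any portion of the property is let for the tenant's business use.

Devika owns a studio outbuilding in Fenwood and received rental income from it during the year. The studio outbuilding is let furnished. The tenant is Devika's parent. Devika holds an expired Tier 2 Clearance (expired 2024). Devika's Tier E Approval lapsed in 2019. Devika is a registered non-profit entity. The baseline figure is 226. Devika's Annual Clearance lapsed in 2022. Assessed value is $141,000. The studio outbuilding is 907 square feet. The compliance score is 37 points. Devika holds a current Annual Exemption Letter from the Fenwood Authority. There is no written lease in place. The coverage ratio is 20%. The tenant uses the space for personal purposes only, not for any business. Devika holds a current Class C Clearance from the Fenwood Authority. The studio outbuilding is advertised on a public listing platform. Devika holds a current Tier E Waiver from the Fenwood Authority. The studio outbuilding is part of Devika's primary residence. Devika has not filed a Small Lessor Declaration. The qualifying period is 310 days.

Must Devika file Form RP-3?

No — exception (c) applies; Devika is not required to file Form RP-3.

Exception (a) requires that the owner holds a current Annual Clearance from the Fenwood Authority; but there is no Annual Clearance in force, so (a) is unavailable.
Exception (b) fails — no Small Lessor Declaration is on file.
Exception (c): the tenant is an immediate family member; the studio outbuilding is part of the primary residence — every condition holds. As to paragraphs (f)–(l): (f) applies (the coverage ratio is 20%, meeting the 17% threshold), but is overridden by (g): (g) is engaged — the property is publicly advertised. (h) would limit (g) — a current Annual Exemption Letter is held — but (i) sets (h) aside: (i) operates against (h): the qualifying period is 310 days, meeting the 285 days threshold. (j) would limit (i) — a current Tier E Waiver is held — but (k) sets (j) aside: (k) operates — the compliance score is 37 points, less than the 38 points limit. (l) is inapplicable (there is no Tier E Approval in force), so (k) stands. Exception (c) stands.
Exception (d) fails — no current Tier 2 Clearance is held.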